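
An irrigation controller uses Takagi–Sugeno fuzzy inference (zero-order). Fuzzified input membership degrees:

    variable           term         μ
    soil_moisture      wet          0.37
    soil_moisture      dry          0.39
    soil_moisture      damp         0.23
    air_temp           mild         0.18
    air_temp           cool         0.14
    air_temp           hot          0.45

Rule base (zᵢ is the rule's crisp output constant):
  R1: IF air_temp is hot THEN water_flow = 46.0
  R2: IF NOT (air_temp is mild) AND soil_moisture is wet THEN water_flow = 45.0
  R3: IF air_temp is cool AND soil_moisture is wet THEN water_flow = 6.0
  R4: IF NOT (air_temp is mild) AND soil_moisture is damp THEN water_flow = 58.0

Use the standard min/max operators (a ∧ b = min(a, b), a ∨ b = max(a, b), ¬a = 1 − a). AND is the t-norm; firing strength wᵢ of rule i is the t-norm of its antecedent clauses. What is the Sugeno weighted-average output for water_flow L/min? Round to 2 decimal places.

43.30

R1 (z=46.0): hot=0.45 → w = 0.45
R2 (z=45.0): ¬mild=1−0.18=0.82, wet=0.37; AND[min(a, b)] → w = 0.37
R3 (z=6.0): cool=0.14, wet=0.37; AND[min(a, b)] → w = 0.14
R4 (z=58.0): ¬mild=1−0.18=0.82, damp=0.23; AND[min(a, b)] → w = 0.23
Weighted average = (0.45·46.0 + 0.37·45.0 + 0.14·6.0 + 0.23·58.0) / (0.45 + 0.37 + 0.14 + 0.23)
  = 51.5300 / 1.1900 = 43.30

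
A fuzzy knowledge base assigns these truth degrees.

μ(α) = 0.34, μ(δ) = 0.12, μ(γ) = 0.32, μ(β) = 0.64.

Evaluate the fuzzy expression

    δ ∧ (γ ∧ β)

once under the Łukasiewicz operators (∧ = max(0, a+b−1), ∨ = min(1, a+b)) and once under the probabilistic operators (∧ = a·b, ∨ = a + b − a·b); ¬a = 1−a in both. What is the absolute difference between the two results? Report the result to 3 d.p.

Under Łukasiewicz:
  γ ∧ β = max(0, a+b−1) on (0.32, 0.64) = 0.00
  δ ∧ (γ ∧ β) = max(0, a+b−1) on (0.12, 0.00) = 0.00
  → value = 0.0000
Under probabilistic:
  γ ∧ β = a·b on (0.3200, 0.6400) = 0.2048
  δ ∧ (γ ∧ β) = a·b on (0.1200, 0.2048) = 0.0246
  → value = 0.0246
|0.0000 − 0.0246| = 0.025

0.025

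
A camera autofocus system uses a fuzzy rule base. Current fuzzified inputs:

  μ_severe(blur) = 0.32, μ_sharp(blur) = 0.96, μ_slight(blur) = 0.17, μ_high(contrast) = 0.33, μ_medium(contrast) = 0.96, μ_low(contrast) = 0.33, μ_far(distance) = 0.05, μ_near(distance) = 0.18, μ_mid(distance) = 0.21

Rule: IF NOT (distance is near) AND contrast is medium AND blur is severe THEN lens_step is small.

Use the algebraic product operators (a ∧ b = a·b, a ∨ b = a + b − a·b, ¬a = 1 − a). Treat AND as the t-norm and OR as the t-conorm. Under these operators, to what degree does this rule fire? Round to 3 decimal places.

firing strength: ¬near=1−0.18=0.82, medium=0.96, severe=0.32; AND[a·b] → w = 0.2519

0.252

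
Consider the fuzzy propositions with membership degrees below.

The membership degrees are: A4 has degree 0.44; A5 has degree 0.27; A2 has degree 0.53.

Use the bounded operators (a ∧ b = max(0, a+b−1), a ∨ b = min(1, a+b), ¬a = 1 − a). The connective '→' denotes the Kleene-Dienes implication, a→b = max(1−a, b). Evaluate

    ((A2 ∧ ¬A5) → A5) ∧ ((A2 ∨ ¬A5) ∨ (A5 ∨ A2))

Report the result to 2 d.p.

¬A5 = 1 − 0.27 = 0.73
A2 ∧ ¬A5 = max(0, a+b−1) on (0.53, 0.73) = 0.26
(A2 ∧ ¬A5) → A5  [Kleene-Dienes: max(1−a, b)] with a=0.26, b=0.27 → 0.74
¬A5 = 1 − 0.27 = 0.73
A2 ∨ ¬A5 = min(1, a+b) on (0.53, 0.73) = 1.00
A5 ∨ A2 = min(1, a+b) on (0.27, 0.53) = 0.80
(A2 ∨ ¬A5) ∨ (A5 ∨ A2) = min(1, a+b) on (1.00, 0.80) = 1.00
((A2 ∧ ¬A5) → A5) ∧ ((A2 ∨ ¬A5) ∨ (A5 ∨ A2)) = max(0, a+b−1) on (0.74, 1.00) = 0.74

0.74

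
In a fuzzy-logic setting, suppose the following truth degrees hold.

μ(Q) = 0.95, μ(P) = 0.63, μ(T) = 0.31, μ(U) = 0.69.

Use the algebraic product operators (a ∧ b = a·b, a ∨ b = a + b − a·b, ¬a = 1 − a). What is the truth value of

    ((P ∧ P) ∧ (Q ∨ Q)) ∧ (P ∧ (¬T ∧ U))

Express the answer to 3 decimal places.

0.119

P ∧ P = a·b on (0.6300, 0.6300) = 0.3969
Q ∨ Q = a + b − a·b on (0.9500, 0.9500) = 0.9975
(P ∧ P) ∧ (Q ∨ Q) = a·b on (0.3969, 0.9975) = 0.3959
¬T = 1 − 0.3100 = 0.6900
¬T ∧ U = a·b on (0.6900, 0.6900) = 0.4761
P ∧ (¬T ∧ U) = a·b on (0.6300, 0.4761) = 0.2999
((P ∧ P) ∧ (Q ∨ Q)) ∧ (P ∧ (¬T ∧ U)) = a·b on (0.3959, 0.2999) = 0.1187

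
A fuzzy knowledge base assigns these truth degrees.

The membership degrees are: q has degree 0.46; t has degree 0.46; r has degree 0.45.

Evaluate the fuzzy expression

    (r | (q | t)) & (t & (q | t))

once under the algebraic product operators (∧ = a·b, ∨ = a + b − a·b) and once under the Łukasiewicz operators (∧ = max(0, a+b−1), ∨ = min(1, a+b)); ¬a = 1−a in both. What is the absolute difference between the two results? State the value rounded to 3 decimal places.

Under algebraic product:
  q | t = a + b − a·b on (0.4600, 0.4600) = 0.7084
  r | (q | t) = a + b − a·b on (0.4500, 0.7084) = 0.8396
  q | t = a + b − a·b on (0.4600, 0.4600) = 0.7084
  t & (q | t) = a·b on (0.4600, 0.7084) = 0.3259
  (r | (q | t)) & (t & (q | t)) = a·b on (0.8396, 0.3259) = 0.2736
  → value = 0.2736
Under Łukasiewicz:
  q | t = min(1, a+b) on (0.46, 0.46) = 0.92
  r | (q | t) = min(1, a+b) on (0.45, 0.92) = 1.00
  q | t = min(1, a+b) on (0.46, 0.46) = 0.92
  t & (q | t) = max(0, a+b−1) on (0.46, 0.92) = 0.38
  (r | (q | t)) & (t & (q | t)) = max(0, a+b−1) on (1.00, 0.38) = 0.38
  → value = 0.3800
|0.2736 − 0.3800| = 0.106

0.106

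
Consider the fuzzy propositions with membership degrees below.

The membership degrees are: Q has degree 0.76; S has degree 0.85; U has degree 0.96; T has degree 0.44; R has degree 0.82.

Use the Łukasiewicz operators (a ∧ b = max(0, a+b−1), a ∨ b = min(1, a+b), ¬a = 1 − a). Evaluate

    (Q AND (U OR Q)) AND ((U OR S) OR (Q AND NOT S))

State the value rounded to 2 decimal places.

0.76

U OR Q = min(1, a+b) on (0.96, 0.76) = 1.00
Q AND (U OR Q) = max(0, a+b−1) on (0.76, 1.00) = 0.76
U OR S = min(1, a+b) on (0.96, 0.85) = 1.00
NOT S = 1 − 0.85 = 0.15
Q AND NOT S = max(0, a+b−1) on (0.76, 0.15) = 0.00
(U OR S) OR (Q AND NOT S) = min(1, a+b) on (1.00, 0.00) = 1.00
(Q AND (U OR Q)) AND ((U OR S) OR (Q AND NOT S)) = max(0, a+b−1) on (0.76, 1.00) = 0.76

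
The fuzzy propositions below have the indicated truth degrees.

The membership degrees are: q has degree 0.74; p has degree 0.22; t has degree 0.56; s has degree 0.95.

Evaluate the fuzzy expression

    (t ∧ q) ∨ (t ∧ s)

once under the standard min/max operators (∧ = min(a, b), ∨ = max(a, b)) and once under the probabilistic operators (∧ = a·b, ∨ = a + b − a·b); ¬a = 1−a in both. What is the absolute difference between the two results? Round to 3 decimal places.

Under standard min/max:
  t ∧ q = min(a, b) on (0.56, 0.74) = 0.56
  t ∧ s = min(a, b) on (0.56, 0.95) = 0.56
  (t ∧ q) ∨ (t ∧ s) = max(a, b) on (0.56, 0.56) = 0.56
  → value = 0.5600
Under probabilistic:
  t ∧ q = a·b on (0.5600, 0.7400) = 0.4144
  t ∧ s = a·b on (0.5600, 0.9500) = 0.5320
  (t ∧ q) ∨ (t ∧ s) = a + b − a·b on (0.4144, 0.5320) = 0.7259
  → value = 0.7259
|0.5600 − 0.7259| = 0.166

0.166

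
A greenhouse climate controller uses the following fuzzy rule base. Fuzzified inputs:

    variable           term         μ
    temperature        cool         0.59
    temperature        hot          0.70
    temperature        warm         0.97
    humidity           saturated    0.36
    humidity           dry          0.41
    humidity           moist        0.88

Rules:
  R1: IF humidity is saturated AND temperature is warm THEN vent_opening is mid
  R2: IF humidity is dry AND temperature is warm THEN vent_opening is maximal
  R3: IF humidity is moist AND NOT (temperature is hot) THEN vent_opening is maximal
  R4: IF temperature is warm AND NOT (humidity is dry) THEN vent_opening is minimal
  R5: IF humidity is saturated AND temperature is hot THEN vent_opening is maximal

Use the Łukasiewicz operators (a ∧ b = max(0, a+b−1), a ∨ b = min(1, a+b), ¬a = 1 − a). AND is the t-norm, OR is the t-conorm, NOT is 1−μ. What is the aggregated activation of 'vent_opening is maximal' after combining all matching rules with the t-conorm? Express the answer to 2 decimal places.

0.62

R1: saturated=0.36, warm=0.97; AND[max(0, a+b−1)] → w = 0.33
R2: dry=0.41, warm=0.97; AND[max(0, a+b−1)] → w = 0.38
R3: moist=0.88, ¬hot=1−0.70=0.30; AND[max(0, a+b−1)] → w = 0.18
R4: warm=0.97, ¬dry=1−0.41=0.59; AND[max(0, a+b−1)] → w = 0.56
R5: saturated=0.36, hot=0.70; AND[max(0, a+b−1)] → w = 0.06
Rules with consequent 'maximal': {R2, R3, R5} → strengths 0.38, 0.18, 0.06
Aggregate via t-conorm [min(1, a+b)]: 0.62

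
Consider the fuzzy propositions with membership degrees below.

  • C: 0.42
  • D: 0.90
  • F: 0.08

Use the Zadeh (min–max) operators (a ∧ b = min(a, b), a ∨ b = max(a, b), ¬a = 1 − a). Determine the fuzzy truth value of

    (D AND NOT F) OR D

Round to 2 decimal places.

0.90

NOT F = 1 − 0.08 = 0.92
D AND NOT F = min(a, b) on (0.90, 0.92) = 0.90
(D AND NOT F) OR D = max(a, b) on (0.90, 0.90) = 0.90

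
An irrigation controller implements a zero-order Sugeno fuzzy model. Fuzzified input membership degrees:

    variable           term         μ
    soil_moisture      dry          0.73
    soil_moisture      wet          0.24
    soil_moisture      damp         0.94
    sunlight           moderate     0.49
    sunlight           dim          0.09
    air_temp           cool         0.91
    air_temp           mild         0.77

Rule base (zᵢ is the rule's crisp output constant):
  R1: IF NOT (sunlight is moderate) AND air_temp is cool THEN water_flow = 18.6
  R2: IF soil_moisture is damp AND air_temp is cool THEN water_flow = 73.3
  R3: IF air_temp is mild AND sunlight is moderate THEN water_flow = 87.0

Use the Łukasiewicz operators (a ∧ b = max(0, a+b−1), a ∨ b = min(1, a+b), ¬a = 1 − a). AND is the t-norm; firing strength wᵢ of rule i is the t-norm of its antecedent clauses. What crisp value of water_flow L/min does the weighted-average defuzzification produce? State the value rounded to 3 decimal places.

60.612

R1 (z=18.6): ¬moderate=1−0.49=0.51, cool=0.91; AND[max(0, a+b−1)] → w = 0.42
R2 (z=73.3): damp=0.94, cool=0.91; AND[max(0, a+b−1)] → w = 0.85
R3 (z=87.0): mild=0.77, moderate=0.49; AND[max(0, a+b−1)] → w = 0.26
Weighted average = (0.42·18.6 + 0.85·73.3 + 0.26·87.0) / (0.42 + 0.85 + 0.26)
  = 92.7370 / 1.5300 = 60.612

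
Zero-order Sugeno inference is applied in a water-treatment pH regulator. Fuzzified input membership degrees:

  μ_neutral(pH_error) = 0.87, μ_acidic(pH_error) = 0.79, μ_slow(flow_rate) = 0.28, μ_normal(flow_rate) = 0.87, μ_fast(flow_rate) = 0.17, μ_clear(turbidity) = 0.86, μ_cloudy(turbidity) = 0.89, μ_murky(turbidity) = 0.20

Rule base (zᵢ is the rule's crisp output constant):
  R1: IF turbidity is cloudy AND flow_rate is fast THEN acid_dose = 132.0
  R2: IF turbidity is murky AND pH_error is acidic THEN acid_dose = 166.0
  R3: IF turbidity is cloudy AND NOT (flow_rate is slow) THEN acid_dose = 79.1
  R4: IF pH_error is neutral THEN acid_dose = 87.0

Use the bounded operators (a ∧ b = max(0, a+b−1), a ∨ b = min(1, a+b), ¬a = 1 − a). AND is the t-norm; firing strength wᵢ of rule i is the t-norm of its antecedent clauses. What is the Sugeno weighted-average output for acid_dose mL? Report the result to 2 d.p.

85.62

R1 (z=132.0): cloudy=0.89, fast=0.17; AND[max(0, a+b−1)] → w = 0.06
R2 (z=166.0): murky=0.20, acidic=0.79; AND[max(0, a+b−1)] → w = 0.00
R3 (z=79.1): cloudy=0.89, ¬slow=1−0.28=0.72; AND[max(0, a+b−1)] → w = 0.61
R4 (z=87.0): neutral=0.87 → w = 0.87
Weighted average = (0.06·132.0 + 0.00·166.0 + 0.61·79.1 + 0.87·87.0) / (0.06 + 0.00 + 0.61 + 0.87)
  = 131.8610 / 1.5400 = 85.62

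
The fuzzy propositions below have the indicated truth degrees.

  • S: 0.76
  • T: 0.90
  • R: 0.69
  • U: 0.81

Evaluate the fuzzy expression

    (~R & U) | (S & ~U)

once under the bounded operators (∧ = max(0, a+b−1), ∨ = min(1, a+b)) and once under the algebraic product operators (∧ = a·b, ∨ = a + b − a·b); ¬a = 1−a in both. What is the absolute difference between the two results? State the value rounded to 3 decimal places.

Under bounded:
  ~R = 1 − 0.69 = 0.31
  ~R & U = max(0, a+b−1) on (0.31, 0.81) = 0.12
  ~U = 1 − 0.81 = 0.19
  S & ~U = max(0, a+b−1) on (0.76, 0.19) = 0.00
  (~R & U) | (S & ~U) = min(1, a+b) on (0.12, 0.00) = 0.12
  → value = 0.1200
Under algebraic product:
  ~R = 1 − 0.6900 = 0.3100
  ~R & U = a·b on (0.3100, 0.8100) = 0.2511
  ~U = 1 − 0.8100 = 0.1900
  S & ~U = a·b on (0.7600, 0.1900) = 0.1444
  (~R & U) | (S & ~U) = a + b − a·b on (0.2511, 0.1444) = 0.3592
  → value = 0.3592
|0.1200 − 0.3592| = 0.239

0.239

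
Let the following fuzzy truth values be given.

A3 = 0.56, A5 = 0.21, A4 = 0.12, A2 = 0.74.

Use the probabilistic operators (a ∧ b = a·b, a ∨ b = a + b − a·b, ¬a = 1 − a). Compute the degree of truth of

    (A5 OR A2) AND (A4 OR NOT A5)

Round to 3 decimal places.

A5 OR A2 = a + b − a·b on (0.2100, 0.7400) = 0.7946
NOT A5 = 1 − 0.2100 = 0.7900
A4 OR NOT A5 = a + b − a·b on (0.1200, 0.7900) = 0.8152
(A5 OR A2) AND (A4 OR NOT A5) = a·b on (0.7946, 0.8152) = 0.6478

0.648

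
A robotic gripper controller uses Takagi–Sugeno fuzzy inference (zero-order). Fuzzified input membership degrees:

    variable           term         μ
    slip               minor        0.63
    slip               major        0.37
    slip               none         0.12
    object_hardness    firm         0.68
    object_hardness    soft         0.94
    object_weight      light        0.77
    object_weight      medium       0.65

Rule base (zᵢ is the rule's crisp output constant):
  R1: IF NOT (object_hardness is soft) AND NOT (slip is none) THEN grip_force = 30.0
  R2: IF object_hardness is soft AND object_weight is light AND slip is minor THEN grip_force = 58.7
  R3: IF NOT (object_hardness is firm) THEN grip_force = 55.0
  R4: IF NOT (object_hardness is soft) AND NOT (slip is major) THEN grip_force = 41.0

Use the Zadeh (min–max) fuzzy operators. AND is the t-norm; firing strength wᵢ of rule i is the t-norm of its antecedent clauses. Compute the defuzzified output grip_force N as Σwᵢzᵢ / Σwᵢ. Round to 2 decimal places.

R1 (z=30.0): ¬soft=1−0.94=0.06, ¬none=1−0.12=0.88; AND[min(a, b)] → w = 0.06
R2 (z=58.7): soft=0.94, light=0.77, minor=0.63; AND[min(a, b)] → w = 0.63
R3 (z=55.0): ¬firm=1−0.68=0.32 → w = 0.32
R4 (z=41.0): ¬soft=1−0.94=0.06, ¬major=1−0.37=0.63; AND[min(a, b)] → w = 0.06
Weighted average = (0.06·30.0 + 0.63·58.7 + 0.32·55.0 + 0.06·41.0) / (0.06 + 0.63 + 0.32 + 0.06)
  = 58.8410 / 1.0700 = 54.99

54.99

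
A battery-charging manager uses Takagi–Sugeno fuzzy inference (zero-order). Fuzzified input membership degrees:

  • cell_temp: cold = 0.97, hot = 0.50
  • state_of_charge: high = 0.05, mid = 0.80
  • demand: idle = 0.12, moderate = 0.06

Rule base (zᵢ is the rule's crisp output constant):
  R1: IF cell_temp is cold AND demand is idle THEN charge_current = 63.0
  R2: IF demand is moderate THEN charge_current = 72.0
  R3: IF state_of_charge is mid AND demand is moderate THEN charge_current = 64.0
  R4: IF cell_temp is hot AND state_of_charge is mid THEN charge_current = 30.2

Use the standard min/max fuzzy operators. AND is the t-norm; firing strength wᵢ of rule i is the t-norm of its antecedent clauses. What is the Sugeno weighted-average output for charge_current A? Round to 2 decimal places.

R1 (z=63.0): cold=0.97, idle=0.12; AND[min(a, b)] → w = 0.12
R2 (z=72.0): moderate=0.06 → w = 0.06
R3 (z=64.0): mid=0.80, moderate=0.06; AND[min(a, b)] → w = 0.06
R4 (z=30.2): hot=0.50, mid=0.80; AND[min(a, b)] → w = 0.50
Weighted average = (0.12·63.0 + 0.06·72.0 + 0.06·64.0 + 0.50·30.2) / (0.12 + 0.06 + 0.06 + 0.50)
  = 30.8200 / 0.7400 = 41.65

41.65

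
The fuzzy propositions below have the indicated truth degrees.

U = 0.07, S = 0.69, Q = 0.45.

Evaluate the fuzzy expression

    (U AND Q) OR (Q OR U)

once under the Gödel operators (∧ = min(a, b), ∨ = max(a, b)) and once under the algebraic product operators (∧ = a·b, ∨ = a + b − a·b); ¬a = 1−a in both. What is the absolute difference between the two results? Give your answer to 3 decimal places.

0.055

Under Gödel:
  U AND Q = min(a, b) on (0.07, 0.45) = 0.07
  Q OR U = max(a, b) on (0.45, 0.07) = 0.45
  (U AND Q) OR (Q OR U) = max(a, b) on (0.07, 0.45) = 0.45
  → value = 0.4500
Under algebraic product:
  U AND Q = a·b on (0.0700, 0.4500) = 0.0315
  Q OR U = a + b − a·b on (0.4500, 0.0700) = 0.4885
  (U AND Q) OR (Q OR U) = a + b − a·b on (0.0315, 0.4885) = 0.5046
  → value = 0.5046
|0.4500 − 0.5046| = 0.055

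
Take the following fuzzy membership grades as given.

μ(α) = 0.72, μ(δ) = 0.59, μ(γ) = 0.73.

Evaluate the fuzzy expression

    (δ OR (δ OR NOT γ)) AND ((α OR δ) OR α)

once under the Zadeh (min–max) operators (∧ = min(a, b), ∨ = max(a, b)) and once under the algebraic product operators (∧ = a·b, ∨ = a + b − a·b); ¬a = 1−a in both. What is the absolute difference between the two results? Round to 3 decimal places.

0.259

Under Zadeh (min–max):
  NOT γ = 1 − 0.73 = 0.27
  δ OR NOT γ = max(a, b) on (0.59, 0.27) = 0.59
  δ OR (δ OR NOT γ) = max(a, b) on (0.59, 0.59) = 0.59
  α OR δ = max(a, b) on (0.72, 0.59) = 0.72
  (α OR δ) OR α = max(a, b) on (0.72, 0.72) = 0.72
  (δ OR (δ OR NOT γ)) AND ((α OR δ) OR α) = min(a, b) on (0.59, 0.72) = 0.59
  → value = 0.5900
Under algebraic product:
  NOT γ = 1 − 0.7300 = 0.2700
  δ OR NOT γ = a + b − a·b on (0.5900, 0.2700) = 0.7007
  δ OR (δ OR NOT γ) = a + b − a·b on (0.5900, 0.7007) = 0.8773
  α OR δ = a + b − a·b on (0.7200, 0.5900) = 0.8852
  (α OR δ) OR α = a + b − a·b on (0.8852, 0.7200) = 0.9679
  (δ OR (δ OR NOT γ)) AND ((α OR δ) OR α) = a·b on (0.8773, 0.9679) = 0.8491
  → value = 0.8491
|0.5900 − 0.8491| = 0.259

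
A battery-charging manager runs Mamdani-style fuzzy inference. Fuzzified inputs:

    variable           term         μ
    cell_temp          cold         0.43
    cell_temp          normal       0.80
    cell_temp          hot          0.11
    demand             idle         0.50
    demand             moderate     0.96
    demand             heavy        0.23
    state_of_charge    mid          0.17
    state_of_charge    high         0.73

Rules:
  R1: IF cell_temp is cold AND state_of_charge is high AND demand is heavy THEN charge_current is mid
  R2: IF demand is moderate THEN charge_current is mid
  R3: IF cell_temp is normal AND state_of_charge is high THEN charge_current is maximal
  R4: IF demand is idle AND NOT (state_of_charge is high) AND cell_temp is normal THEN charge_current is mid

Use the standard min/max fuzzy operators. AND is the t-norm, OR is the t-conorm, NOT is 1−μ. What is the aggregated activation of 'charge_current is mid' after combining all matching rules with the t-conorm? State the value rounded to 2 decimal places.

0.96

R1: cold=0.43, high=0.73, heavy=0.23; AND[min(a, b)] → w = 0.23
R2: moderate=0.96 → w = 0.96
R3: normal=0.80, high=0.73; AND[min(a, b)] → w = 0.73
R4: idle=0.50, ¬high=1−0.73=0.27, normal=0.80; AND[min(a, b)] → w = 0.27
Rules with consequent 'mid': {R1, R2, R4} → strengths 0.23, 0.96, 0.27
Aggregate via t-conorm [max(a, b)]: 0.96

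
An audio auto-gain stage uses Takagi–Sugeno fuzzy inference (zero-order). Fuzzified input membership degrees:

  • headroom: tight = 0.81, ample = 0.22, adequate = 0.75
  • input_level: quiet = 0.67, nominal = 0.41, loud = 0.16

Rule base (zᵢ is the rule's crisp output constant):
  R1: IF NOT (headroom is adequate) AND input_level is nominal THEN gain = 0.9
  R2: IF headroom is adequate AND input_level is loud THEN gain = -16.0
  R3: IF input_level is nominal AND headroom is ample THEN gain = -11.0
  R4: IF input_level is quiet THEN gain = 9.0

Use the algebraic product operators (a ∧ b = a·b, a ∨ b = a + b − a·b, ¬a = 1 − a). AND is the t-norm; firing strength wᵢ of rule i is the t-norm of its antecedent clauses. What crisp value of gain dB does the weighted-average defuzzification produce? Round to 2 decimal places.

3.27

R1 (z=0.9): ¬adequate=1−0.75=0.25, nominal=0.41; AND[a·b] → w = 0.1025
R2 (z=-16.0): adequate=0.75, loud=0.16; AND[a·b] → w = 0.1200
R3 (z=-11.0): nominal=0.41, ample=0.22; AND[a·b] → w = 0.0902
R4 (z=9.0): quiet=0.67 → w = 0.6700
Weighted average = (0.1025·0.9 + 0.1200·-16.0 + 0.0902·-11.0 + 0.6700·9.0) / (0.1025 + 0.1200 + 0.0902 + 0.6700)
  = 3.2101 / 0.9827 = 3.27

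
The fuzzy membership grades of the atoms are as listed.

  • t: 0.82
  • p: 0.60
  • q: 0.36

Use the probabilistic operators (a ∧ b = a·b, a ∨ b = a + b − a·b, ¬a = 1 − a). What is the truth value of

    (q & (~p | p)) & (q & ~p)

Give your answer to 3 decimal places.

~p = 1 − 0.6000 = 0.4000
~p | p = a + b − a·b on (0.4000, 0.6000) = 0.7600
q & (~p | p) = a·b on (0.3600, 0.7600) = 0.2736
~p = 1 − 0.6000 = 0.4000
q & ~p = a·b on (0.3600, 0.4000) = 0.1440
(q & (~p | p)) & (q & ~p) = a·b on (0.2736, 0.1440) = 0.0394

0.039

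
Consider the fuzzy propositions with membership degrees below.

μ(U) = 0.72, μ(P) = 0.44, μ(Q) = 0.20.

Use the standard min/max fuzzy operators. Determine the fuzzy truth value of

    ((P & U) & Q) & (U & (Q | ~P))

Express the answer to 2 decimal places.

P & U = min(a, b) on (0.44, 0.72) = 0.44
(P & U) & Q = min(a, b) on (0.44, 0.20) = 0.20
~P = 1 − 0.44 = 0.56
Q | ~P = max(a, b) on (0.20, 0.56) = 0.56
U & (Q | ~P) = min(a, b) on (0.72, 0.56) = 0.56
((P & U) & Q) & (U & (Q | ~P)) = min(a, b) on (0.20, 0.56) = 0.20

0.20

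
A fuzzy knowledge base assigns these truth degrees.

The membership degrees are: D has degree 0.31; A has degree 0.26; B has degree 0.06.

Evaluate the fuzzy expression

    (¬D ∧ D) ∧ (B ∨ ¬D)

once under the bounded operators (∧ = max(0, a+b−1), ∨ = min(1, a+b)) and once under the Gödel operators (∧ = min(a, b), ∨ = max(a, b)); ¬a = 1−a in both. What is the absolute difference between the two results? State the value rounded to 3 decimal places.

Under bounded:
  ¬D = 1 − 0.31 = 0.69
  ¬D ∧ D = max(0, a+b−1) on (0.69, 0.31) = 0.00
  ¬D = 1 − 0.31 = 0.69
  B ∨ ¬D = min(1, a+b) on (0.06, 0.69) = 0.75
  (¬D ∧ D) ∧ (B ∨ ¬D) = max(0, a+b−1) on (0.00, 0.75) = 0.00
  → value = 0.0000
Under Gödel:
  ¬D = 1 − 0.31 = 0.69
  ¬D ∧ D = min(a, b) on (0.69, 0.31) = 0.31
  ¬D = 1 − 0.31 = 0.69
  B ∨ ¬D = max(a, b) on (0.06, 0.69) = 0.69
  (¬D ∧ D) ∧ (B ∨ ¬D) = min(a, b) on (0.31, 0.69) = 0.31
  → value = 0.3100
|0.0000 − 0.3100| = 0.310

0.310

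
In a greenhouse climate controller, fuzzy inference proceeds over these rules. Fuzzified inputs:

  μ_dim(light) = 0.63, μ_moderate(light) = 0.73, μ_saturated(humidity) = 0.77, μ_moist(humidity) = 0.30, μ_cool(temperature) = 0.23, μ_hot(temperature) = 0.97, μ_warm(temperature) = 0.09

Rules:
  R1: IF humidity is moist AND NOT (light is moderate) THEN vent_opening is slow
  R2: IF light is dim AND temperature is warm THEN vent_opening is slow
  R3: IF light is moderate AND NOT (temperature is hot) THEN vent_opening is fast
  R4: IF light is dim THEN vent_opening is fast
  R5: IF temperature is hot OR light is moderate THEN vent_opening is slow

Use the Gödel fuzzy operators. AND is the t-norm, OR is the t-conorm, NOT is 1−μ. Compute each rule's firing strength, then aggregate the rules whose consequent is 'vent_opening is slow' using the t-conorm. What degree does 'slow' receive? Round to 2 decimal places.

R1: moist=0.30, ¬moderate=1−0.73=0.27; AND[min(a, b)] → w = 0.27
R2: dim=0.63, warm=0.09; AND[min(a, b)] → w = 0.09
R3: moderate=0.73, ¬hot=1−0.97=0.03; AND[min(a, b)] → w = 0.03
R4: dim=0.63 → w = 0.63
R5: hot=0.97, moderate=0.73; OR[max(a, b)] → w = 0.97
Rules with consequent 'slow': {R1, R2, R5} → strengths 0.27, 0.09, 0.97
Aggregate via t-conorm [max(a, b)]: 0.97

0.97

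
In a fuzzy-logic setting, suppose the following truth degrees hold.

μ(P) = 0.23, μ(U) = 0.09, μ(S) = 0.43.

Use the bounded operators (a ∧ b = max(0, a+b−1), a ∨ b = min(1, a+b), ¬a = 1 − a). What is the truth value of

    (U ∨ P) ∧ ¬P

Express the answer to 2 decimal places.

U ∨ P = min(1, a+b) on (0.09, 0.23) = 0.32
¬P = 1 − 0.23 = 0.77
(U ∨ P) ∧ ¬P = max(0, a+b−1) on (0.32, 0.77) = 0.09

0.09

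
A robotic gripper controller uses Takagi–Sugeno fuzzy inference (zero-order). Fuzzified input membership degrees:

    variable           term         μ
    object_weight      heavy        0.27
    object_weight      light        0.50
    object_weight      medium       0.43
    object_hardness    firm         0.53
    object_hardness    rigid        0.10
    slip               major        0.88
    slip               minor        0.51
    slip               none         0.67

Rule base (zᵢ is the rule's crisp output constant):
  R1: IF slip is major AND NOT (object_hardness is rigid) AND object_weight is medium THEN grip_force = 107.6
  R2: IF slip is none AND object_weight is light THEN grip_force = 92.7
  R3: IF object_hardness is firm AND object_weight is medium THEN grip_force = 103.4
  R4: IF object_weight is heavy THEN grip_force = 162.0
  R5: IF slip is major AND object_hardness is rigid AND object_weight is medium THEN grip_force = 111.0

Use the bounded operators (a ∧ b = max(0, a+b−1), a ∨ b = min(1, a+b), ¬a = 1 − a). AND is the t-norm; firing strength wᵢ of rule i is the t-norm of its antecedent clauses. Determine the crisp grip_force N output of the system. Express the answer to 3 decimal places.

R1 (z=107.6): major=0.88, ¬rigid=1−0.10=0.90, medium=0.43; AND[max(0, a+b−1)] → w = 0.21
R2 (z=92.7): none=0.67, light=0.50; AND[max(0, a+b−1)] → w = 0.17
R3 (z=103.4): firm=0.53, medium=0.43; AND[max(0, a+b−1)] → w = 0.00
R4 (z=162.0): heavy=0.27 → w = 0.27
R5 (z=111.0): major=0.88, rigid=0.10, medium=0.43; AND[max(0, a+b−1)] → w = 0.00
Weighted average = (0.21·107.6 + 0.17·92.7 + 0.00·103.4 + 0.27·162.0 + 0.00·111.0) / (0.21 + 0.17 + 0.00 + 0.27 + 0.00)
  = 82.0950 / 0.6500 = 126.300

126.300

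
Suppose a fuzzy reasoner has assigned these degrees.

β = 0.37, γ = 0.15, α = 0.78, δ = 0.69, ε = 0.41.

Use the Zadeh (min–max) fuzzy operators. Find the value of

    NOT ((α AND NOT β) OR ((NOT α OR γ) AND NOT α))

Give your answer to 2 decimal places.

NOT β = 1 − 0.37 = 0.63
α AND NOT β = min(a, b) on (0.78, 0.63) = 0.63
NOT α = 1 − 0.78 = 0.22
NOT α OR γ = max(a, b) on (0.22, 0.15) = 0.22
NOT α = 1 − 0.78 = 0.22
(NOT α OR γ) AND NOT α = min(a, b) on (0.22, 0.22) = 0.22
(α AND NOT β) OR ((NOT α OR γ) AND NOT α) = max(a, b) on (0.63, 0.22) = 0.63
NOT ((α AND NOT β) OR ((NOT α OR γ) AND NOT α)) = 1 − 0.63 = 0.37

0.37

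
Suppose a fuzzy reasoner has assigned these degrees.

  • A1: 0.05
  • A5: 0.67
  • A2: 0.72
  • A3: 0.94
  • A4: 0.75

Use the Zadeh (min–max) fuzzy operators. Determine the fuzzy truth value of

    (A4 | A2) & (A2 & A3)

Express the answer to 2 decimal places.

0.72

A4 | A2 = max(a, b) on (0.75, 0.72) = 0.75
A2 & A3 = min(a, b) on (0.72, 0.94) = 0.72
(A4 | A2) & (A2 & A3) = min(a, b) on (0.75, 0.72) = 0.72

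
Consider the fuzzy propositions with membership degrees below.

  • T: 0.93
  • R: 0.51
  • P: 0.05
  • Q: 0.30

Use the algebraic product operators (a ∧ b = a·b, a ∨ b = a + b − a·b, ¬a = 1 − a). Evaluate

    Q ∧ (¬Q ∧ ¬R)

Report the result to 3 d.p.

¬Q = 1 − 0.3000 = 0.7000
¬R = 1 − 0.5100 = 0.4900
¬Q ∧ ¬R = a·b on (0.7000, 0.4900) = 0.3430
Q ∧ (¬Q ∧ ¬R) = a·b on (0.3000, 0.3430) = 0.1029

0.103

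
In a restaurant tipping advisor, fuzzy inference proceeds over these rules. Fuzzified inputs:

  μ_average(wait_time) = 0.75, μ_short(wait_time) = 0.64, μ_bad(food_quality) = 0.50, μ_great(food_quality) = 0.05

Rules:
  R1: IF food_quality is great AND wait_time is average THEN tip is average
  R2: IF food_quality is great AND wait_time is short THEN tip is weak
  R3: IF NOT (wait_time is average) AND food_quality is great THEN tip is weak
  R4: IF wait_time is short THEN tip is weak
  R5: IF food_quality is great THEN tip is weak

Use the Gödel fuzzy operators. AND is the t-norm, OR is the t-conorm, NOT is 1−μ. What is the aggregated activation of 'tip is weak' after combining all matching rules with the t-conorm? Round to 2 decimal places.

0.64

R1: great=0.05, average=0.75; AND[min(a, b)] → w = 0.05
R2: great=0.05, short=0.64; AND[min(a, b)] → w = 0.05
R3: ¬average=1−0.75=0.25, great=0.05; AND[min(a, b)] → w = 0.05
R4: short=0.64 → w = 0.64
R5: great=0.05 → w = 0.05
Rules with consequent 'weak': {R2, R3, R4, R5} → strengths 0.05, 0.05, 0.64, 0.05
Aggregate via t-conorm [max(a, b)]: 0.64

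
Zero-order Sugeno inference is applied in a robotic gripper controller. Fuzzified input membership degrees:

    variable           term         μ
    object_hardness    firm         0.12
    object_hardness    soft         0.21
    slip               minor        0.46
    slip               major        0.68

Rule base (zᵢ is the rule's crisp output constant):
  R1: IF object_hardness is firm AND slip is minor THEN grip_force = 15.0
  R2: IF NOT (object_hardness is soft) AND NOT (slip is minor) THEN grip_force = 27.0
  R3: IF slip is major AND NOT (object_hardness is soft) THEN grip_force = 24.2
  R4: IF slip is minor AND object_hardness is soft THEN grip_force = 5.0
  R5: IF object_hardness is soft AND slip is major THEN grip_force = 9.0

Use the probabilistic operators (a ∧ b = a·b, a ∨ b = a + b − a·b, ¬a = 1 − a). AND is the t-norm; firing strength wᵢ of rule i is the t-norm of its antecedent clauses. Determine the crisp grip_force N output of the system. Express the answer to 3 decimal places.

21.547

R1 (z=15.0): firm=0.12, minor=0.46; AND[a·b] → w = 0.0552
R2 (z=27.0): ¬soft=1−0.21=0.79, ¬minor=1−0.46=0.54; AND[a·b] → w = 0.4266
R3 (z=24.2): major=0.68, ¬soft=1−0.21=0.79; AND[a·b] → w = 0.5372
R4 (z=5.0): minor=0.46, soft=0.21; AND[a·b] → w = 0.0966
R5 (z=9.0): soft=0.21, major=0.68; AND[a·b] → w = 0.1428
Weighted average = (0.0552·15.0 + 0.4266·27.0 + 0.5372·24.2 + 0.0966·5.0 + 0.1428·9.0) / (0.0552 + 0.4266 + 0.5372 + 0.0966 + 0.1428)
  = 27.1146 / 1.2584 = 21.547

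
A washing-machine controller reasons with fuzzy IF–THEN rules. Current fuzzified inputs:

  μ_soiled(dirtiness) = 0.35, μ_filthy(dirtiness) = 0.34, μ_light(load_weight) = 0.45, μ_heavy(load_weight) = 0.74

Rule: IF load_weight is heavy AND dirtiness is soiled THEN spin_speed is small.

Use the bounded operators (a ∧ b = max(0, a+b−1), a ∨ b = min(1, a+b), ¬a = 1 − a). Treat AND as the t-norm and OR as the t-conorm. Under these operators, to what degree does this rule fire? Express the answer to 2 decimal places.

firing strength: heavy=0.74, soiled=0.35; AND[max(0, a+b−1)] → w = 0.09

0.09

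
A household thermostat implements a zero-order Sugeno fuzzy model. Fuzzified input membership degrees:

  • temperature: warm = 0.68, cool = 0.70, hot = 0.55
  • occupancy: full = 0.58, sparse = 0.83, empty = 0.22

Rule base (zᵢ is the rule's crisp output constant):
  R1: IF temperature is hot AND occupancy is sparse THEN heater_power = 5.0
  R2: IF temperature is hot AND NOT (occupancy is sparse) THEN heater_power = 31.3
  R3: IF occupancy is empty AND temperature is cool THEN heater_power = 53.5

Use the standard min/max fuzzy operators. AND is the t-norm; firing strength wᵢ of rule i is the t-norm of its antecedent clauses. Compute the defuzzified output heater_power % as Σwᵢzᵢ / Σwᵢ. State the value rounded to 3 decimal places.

R1 (z=5.0): hot=0.55, sparse=0.83; AND[min(a, b)] → w = 0.55
R2 (z=31.3): hot=0.55, ¬sparse=1−0.83=0.17; AND[min(a, b)] → w = 0.17
R3 (z=53.5): empty=0.22, cool=0.70; AND[min(a, b)] → w = 0.22
Weighted average = (0.55·5.0 + 0.17·31.3 + 0.22·53.5) / (0.55 + 0.17 + 0.22)
  = 19.8410 / 0.9400 = 21.107

21.107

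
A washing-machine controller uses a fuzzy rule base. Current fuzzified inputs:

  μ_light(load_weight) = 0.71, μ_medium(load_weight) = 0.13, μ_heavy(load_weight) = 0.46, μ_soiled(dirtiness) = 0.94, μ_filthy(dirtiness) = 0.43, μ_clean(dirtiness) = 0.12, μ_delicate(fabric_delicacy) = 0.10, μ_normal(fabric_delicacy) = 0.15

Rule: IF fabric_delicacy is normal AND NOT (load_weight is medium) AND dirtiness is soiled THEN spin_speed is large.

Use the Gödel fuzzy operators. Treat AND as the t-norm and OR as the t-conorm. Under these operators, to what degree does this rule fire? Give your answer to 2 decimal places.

0.15

firing strength: normal=0.15, ¬medium=1−0.13=0.87, soiled=0.94; AND[min(a, b)] → w = 0.15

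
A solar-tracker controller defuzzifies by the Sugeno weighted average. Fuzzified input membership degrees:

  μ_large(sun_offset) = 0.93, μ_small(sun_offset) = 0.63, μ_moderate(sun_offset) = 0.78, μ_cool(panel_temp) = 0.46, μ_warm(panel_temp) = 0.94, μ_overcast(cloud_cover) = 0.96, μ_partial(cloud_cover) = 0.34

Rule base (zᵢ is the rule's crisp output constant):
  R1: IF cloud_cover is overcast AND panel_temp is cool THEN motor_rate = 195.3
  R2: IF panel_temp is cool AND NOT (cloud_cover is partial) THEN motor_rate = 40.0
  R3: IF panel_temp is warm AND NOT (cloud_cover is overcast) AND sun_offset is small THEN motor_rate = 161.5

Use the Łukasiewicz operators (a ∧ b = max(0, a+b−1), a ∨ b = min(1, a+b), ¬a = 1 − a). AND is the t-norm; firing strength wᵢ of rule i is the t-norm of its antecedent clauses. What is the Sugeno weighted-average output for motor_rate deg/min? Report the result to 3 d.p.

R1 (z=195.3): overcast=0.96, cool=0.46; AND[max(0, a+b−1)] → w = 0.42
R2 (z=40.0): cool=0.46, ¬partial=1−0.34=0.66; AND[max(0, a+b−1)] → w = 0.12
R3 (z=161.5): warm=0.94, ¬overcast=1−0.96=0.04, small=0.63; AND[max(0, a+b−1)] → w = 0.00
Weighted average = (0.42·195.3 + 0.12·40.0 + 0.00·161.5) / (0.42 + 0.12 + 0.00)
  = 86.8260 / 0.5400 = 160.789

160.789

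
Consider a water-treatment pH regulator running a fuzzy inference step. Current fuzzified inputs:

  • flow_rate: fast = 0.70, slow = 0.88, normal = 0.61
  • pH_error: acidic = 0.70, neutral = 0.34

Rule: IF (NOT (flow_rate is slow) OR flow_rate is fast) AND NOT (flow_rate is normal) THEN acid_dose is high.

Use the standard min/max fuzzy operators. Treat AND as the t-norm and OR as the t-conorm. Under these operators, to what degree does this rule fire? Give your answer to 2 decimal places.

0.39

firing strength: (¬slow=1−0.88=0.12 OR fast=0.70) = 0.70; AND[min(a, b)] with ¬normal=1−0.61=0.39 → w = 0.39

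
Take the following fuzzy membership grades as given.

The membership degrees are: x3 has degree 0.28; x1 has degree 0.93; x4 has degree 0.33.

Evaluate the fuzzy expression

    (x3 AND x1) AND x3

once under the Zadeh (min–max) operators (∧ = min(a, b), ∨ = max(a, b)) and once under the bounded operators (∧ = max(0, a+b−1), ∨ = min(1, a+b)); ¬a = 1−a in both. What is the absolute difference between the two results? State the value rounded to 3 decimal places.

Under Zadeh (min–max):
  x3 AND x1 = min(a, b) on (0.28, 0.93) = 0.28
  (x3 AND x1) AND x3 = min(a, b) on (0.28, 0.28) = 0.28
  → value = 0.2800
Under bounded:
  x3 AND x1 = max(0, a+b−1) on (0.28, 0.93) = 0.21
  (x3 AND x1) AND x3 = max(0, a+b−1) on (0.21, 0.28) = 0.00
  → value = 0.0000
|0.2800 − 0.0000| = 0.280

0.280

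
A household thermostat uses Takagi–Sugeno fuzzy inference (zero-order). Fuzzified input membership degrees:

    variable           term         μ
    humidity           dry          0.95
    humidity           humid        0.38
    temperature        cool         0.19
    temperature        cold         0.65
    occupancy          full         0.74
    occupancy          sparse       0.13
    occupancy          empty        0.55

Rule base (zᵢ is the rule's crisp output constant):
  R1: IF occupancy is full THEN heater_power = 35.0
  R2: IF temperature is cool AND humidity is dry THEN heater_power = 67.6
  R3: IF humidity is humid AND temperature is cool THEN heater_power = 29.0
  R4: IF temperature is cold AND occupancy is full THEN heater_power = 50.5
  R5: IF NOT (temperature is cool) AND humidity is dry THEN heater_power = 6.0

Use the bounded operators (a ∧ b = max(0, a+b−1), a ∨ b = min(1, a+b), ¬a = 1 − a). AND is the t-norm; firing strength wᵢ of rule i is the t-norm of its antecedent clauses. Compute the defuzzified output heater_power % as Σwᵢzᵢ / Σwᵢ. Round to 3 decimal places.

R1 (z=35.0): full=0.74 → w = 0.74
R2 (z=67.6): cool=0.19, dry=0.95; AND[max(0, a+b−1)] → w = 0.14
R3 (z=29.0): humid=0.38, cool=0.19; AND[max(0, a+b−1)] → w = 0.00
R4 (z=50.5): cold=0.65, full=0.74; AND[max(0, a+b−1)] → w = 0.39
R5 (z=6.0): ¬cool=1−0.19=0.81, dry=0.95; AND[max(0, a+b−1)] → w = 0.76
Weighted average = (0.74·35.0 + 0.14·67.6 + 0.00·29.0 + 0.39·50.5 + 0.76·6.0) / (0.74 + 0.14 + 0.00 + 0.39 + 0.76)
  = 59.6190 / 2.0300 = 29.369

29.369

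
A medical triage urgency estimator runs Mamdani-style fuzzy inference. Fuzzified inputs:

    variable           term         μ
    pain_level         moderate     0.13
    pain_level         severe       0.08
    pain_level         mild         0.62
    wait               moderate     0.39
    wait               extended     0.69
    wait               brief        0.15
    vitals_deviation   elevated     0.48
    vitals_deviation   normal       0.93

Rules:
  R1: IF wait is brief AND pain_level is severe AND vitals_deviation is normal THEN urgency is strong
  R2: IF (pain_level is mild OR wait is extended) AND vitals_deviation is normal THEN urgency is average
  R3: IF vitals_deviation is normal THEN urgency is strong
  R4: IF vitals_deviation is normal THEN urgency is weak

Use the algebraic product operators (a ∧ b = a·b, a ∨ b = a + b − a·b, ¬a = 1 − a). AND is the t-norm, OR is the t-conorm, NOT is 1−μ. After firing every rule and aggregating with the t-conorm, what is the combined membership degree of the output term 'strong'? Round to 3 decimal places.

0.931

R1: brief=0.15, severe=0.08, normal=0.93; AND[a·b] → w = 0.0112
R2: (mild=0.62 OR extended=0.69) = 0.8822; AND[a·b] with normal=0.93 → w = 0.8204
R3: normal=0.93 → w = 0.9300
R4: normal=0.93 → w = 0.9300
Rules with consequent 'strong': {R1, R3} → strengths 0.0112, 0.9300
Aggregate via t-conorm [a + b − a·b]: 0.9308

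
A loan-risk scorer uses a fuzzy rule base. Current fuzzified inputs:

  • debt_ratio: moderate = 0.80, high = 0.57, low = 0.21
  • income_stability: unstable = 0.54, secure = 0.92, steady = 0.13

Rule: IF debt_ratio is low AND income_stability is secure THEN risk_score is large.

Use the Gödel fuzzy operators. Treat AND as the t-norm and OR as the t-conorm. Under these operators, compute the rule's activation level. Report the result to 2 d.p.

0.21

firing strength: low=0.21, secure=0.92; AND[min(a, b)] → w = 0.21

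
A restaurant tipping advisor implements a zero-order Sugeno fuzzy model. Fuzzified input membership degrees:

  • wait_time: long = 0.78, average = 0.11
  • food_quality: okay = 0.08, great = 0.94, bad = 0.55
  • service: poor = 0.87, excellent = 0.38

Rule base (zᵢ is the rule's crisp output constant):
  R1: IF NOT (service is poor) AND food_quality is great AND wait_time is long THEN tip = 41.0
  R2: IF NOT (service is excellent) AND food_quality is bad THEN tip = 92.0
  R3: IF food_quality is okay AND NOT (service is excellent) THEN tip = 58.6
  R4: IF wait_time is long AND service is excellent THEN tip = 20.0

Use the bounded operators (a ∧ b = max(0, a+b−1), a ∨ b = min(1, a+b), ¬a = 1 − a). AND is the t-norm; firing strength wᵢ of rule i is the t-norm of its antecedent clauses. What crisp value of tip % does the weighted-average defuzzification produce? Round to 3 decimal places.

57.091

R1 (z=41.0): ¬poor=1−0.87=0.13, great=0.94, long=0.78; AND[max(0, a+b−1)] → w = 0.00
R2 (z=92.0): ¬excellent=1−0.38=0.62, bad=0.55; AND[max(0, a+b−1)] → w = 0.17
R3 (z=58.6): okay=0.08, ¬excellent=1−0.38=0.62; AND[max(0, a+b−1)] → w = 0.00
R4 (z=20.0): long=0.78, excellent=0.38; AND[max(0, a+b−1)] → w = 0.16
Weighted average = (0.00·41.0 + 0.17·92.0 + 0.00·58.6 + 0.16·20.0) / (0.00 + 0.17 + 0.00 + 0.16)
  = 18.8400 / 0.3300 = 57.091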